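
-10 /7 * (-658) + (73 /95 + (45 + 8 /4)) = 93838 /95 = 987.77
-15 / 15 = -1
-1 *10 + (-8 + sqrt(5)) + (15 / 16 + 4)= -209 / 16 + sqrt(5)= -10.83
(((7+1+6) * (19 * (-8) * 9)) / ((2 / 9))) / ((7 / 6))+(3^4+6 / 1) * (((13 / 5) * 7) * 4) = -337692 / 5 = -67538.40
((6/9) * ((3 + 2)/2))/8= 5/24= 0.21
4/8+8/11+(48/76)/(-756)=32297/26334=1.23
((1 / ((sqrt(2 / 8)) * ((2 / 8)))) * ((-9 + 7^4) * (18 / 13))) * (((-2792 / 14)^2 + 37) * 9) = 465154793856 / 49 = 9492954976.65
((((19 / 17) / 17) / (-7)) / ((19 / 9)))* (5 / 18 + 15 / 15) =-23 / 4046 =-0.01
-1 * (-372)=372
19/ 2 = 9.50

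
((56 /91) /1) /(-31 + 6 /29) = -232 /11609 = -0.02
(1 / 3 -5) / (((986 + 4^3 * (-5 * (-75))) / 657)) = -1533 / 12493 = -0.12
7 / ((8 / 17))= 119 / 8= 14.88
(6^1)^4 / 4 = 324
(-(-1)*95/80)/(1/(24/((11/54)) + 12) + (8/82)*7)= 278103/161740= 1.72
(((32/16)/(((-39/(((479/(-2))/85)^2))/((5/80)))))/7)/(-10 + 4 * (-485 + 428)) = 0.00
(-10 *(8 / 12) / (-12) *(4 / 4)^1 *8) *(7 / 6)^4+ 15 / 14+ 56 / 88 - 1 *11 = -59407 / 56133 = -1.06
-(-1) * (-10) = -10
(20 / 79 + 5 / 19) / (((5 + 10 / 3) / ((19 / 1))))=93 / 79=1.18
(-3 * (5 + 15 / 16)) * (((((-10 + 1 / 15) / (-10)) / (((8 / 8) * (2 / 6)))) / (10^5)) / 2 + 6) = -3420008493 / 32000000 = -106.88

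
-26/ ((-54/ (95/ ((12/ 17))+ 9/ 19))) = 400309/ 6156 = 65.03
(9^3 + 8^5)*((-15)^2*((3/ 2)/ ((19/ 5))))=5950125/ 2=2975062.50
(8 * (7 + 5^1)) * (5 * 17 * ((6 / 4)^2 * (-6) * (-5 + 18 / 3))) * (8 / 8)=-110160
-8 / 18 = -4 / 9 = -0.44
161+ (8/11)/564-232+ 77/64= -6928189/99264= -69.80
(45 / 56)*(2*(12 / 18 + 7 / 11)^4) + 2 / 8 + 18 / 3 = 10038395 / 922383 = 10.88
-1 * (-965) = 965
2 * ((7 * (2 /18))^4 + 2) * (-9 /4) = -15523 /1458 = -10.65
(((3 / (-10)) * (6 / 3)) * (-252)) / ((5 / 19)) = 14364 / 25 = 574.56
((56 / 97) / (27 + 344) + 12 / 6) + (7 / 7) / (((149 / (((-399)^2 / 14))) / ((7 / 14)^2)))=129187443 / 6128072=21.08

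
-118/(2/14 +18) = -826/127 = -6.50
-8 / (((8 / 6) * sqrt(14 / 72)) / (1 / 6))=-6 * sqrt(7) / 7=-2.27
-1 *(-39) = 39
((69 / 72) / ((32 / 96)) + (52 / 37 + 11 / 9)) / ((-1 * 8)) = -14659 / 21312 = -0.69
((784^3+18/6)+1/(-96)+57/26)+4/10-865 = 3006990134191/6240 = 481889444.58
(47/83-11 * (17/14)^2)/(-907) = 254645/14755076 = 0.02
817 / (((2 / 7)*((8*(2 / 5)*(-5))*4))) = -44.68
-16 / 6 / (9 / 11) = -3.26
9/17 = 0.53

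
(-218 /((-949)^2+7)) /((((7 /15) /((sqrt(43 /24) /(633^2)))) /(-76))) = 10355 * sqrt(258) /1263023016192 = 0.00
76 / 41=1.85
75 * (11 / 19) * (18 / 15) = 990 / 19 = 52.11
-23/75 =-0.31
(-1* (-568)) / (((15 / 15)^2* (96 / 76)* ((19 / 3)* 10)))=7.10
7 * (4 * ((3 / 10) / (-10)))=-21 / 25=-0.84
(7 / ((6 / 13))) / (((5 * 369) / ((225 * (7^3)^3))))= 18360891185 / 246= 74637769.04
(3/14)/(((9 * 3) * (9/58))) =29/567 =0.05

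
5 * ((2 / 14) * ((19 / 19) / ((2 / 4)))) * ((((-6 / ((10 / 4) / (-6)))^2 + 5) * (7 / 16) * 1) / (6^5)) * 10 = 5309 / 31104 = 0.17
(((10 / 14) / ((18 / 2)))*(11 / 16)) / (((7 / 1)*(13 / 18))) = 55 / 5096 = 0.01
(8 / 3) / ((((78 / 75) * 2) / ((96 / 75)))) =64 / 39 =1.64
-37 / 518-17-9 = -365 / 14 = -26.07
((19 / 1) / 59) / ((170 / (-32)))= -0.06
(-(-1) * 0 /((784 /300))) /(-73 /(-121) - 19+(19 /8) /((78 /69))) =0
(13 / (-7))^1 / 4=-13 / 28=-0.46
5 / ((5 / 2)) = 2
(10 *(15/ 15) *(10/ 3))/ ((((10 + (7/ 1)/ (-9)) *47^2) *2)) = 0.00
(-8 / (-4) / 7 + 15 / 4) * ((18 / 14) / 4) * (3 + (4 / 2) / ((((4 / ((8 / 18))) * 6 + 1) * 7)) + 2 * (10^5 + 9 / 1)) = 78317224479 / 301840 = 259466.02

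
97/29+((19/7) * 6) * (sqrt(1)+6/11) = 63671/2233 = 28.51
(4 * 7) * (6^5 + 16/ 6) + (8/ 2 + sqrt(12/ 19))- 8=2 * sqrt(57)/ 19 + 653396/ 3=217799.46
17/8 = 2.12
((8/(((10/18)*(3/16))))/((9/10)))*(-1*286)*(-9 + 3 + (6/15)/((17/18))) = 11568128/85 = 136095.62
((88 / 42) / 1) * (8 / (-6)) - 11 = -869 / 63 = -13.79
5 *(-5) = -25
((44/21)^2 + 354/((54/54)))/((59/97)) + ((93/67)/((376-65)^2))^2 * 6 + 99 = 688.22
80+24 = 104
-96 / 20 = -24 / 5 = -4.80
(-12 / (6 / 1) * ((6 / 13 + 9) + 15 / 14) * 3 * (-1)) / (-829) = -0.08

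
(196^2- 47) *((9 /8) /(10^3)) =345321 /8000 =43.17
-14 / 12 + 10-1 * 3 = 35 / 6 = 5.83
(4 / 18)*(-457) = -914 / 9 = -101.56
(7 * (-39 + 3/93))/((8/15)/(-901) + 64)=-14285355/3351689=-4.26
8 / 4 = 2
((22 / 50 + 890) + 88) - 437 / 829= 20267244 / 20725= 977.91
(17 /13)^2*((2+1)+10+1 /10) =37859 /1690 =22.40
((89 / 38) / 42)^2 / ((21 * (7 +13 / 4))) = 7921 / 548288244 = 0.00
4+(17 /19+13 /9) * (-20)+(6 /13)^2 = -42.57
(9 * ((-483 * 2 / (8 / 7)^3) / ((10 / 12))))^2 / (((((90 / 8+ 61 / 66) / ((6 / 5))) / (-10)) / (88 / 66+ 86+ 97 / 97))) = -34994503760843781 / 8227840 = -4253182337.14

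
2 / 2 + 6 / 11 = 17 / 11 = 1.55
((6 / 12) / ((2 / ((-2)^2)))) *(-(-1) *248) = 248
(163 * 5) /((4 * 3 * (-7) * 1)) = -815 /84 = -9.70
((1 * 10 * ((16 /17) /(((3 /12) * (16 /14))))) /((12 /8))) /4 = 280 /51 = 5.49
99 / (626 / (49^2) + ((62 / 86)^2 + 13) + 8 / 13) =1904523621 / 276941776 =6.88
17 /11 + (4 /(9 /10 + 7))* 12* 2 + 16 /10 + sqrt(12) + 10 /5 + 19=39.76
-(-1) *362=362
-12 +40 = 28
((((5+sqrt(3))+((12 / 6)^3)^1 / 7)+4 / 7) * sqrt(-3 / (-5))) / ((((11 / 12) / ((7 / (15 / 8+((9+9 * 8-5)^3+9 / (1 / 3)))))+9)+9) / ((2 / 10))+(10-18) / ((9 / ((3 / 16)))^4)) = 13934592 * sqrt(5) / 6677773919965+31186944 * sqrt(15) / 6677773919965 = 0.00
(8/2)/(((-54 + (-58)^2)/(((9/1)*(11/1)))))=198/1655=0.12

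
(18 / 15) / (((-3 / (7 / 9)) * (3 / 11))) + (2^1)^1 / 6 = -109 / 135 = -0.81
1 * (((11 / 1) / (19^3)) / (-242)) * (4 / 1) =-2 / 75449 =-0.00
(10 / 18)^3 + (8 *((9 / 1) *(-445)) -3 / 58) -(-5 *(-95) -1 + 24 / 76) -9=-26127769729 / 803358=-32523.20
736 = 736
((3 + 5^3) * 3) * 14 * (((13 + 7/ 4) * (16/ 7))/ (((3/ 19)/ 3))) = 3443712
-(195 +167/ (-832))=-162073/ 832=-194.80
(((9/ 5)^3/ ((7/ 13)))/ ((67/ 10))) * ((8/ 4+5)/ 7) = 18954/ 11725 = 1.62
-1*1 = -1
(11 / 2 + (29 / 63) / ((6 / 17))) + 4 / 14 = 1340 / 189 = 7.09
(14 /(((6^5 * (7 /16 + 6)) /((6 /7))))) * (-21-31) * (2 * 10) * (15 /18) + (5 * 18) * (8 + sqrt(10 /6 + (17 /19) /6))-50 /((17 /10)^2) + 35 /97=45 * sqrt(2622) /19 + 493147660775 /701637957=824.13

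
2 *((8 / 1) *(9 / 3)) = 48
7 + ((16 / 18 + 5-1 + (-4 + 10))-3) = 134 / 9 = 14.89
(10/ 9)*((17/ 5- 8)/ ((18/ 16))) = -4.54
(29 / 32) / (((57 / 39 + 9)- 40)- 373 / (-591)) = -222807 / 7107040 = -0.03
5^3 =125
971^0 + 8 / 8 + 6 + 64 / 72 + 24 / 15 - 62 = -2318 / 45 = -51.51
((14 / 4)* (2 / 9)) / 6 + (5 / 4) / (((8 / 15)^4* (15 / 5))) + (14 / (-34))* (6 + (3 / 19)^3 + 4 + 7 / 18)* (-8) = 2038222914271 / 51581435904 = 39.51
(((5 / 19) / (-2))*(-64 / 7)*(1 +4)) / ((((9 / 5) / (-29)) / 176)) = -17055.97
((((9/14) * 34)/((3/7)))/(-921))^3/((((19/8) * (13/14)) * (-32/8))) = 137564/7146807421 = 0.00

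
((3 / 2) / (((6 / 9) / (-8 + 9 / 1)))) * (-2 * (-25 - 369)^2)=-698562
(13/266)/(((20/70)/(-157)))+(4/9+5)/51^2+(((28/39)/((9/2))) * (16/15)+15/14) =-25.61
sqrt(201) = 14.18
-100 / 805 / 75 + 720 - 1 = 1736381 / 2415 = 719.00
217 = 217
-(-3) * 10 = 30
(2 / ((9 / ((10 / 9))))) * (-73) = -1460 / 81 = -18.02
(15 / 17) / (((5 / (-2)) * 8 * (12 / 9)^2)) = -27 / 1088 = -0.02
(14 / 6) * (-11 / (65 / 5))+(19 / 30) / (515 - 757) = -186587 / 94380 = -1.98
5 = 5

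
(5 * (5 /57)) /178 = 25 /10146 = 0.00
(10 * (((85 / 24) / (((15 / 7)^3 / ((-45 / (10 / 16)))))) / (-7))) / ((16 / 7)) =5831 / 360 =16.20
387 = 387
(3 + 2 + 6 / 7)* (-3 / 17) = -123 / 119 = -1.03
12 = 12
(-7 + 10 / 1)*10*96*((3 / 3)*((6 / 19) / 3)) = 5760 / 19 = 303.16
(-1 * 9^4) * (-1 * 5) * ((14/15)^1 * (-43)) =-1316574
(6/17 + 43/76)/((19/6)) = 3561/12274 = 0.29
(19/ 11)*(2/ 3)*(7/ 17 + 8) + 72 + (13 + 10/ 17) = 4859/ 51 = 95.27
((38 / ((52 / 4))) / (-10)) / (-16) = 19 / 1040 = 0.02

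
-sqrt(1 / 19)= -sqrt(19) / 19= -0.23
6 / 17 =0.35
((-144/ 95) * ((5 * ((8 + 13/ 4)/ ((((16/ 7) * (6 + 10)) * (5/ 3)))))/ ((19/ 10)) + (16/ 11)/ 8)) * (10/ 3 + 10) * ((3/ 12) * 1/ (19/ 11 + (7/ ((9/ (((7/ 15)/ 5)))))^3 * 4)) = -65905142484375/ 33781324037456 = -1.95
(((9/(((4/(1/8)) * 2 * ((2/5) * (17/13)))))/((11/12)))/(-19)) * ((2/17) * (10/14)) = -8775/6764912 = -0.00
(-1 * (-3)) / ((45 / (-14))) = -14 / 15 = -0.93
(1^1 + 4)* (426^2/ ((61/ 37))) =33573060/ 61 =550378.03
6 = 6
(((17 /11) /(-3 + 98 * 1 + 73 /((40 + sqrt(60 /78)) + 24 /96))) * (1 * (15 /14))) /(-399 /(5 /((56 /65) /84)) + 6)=4033250 * sqrt(130) /34113115758183 + 900806801375 /272904926065464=0.00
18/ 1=18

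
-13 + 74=61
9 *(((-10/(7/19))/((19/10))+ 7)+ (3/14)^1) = -891/14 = -63.64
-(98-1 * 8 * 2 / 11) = -1062 / 11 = -96.55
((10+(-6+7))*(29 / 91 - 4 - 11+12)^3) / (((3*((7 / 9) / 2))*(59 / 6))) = -18.48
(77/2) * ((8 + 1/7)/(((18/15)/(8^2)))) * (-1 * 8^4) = -68485120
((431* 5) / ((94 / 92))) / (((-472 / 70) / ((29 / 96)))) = -50308475 / 532416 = -94.49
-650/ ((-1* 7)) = 650/ 7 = 92.86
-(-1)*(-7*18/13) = -126/13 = -9.69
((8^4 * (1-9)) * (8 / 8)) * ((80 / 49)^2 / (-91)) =209715200 / 218491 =959.83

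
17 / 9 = 1.89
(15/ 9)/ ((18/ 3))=0.28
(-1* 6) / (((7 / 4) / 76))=-1824 / 7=-260.57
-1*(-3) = 3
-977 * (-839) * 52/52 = 819703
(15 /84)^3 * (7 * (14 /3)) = 125 /672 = 0.19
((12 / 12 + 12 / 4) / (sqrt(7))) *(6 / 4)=6 *sqrt(7) / 7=2.27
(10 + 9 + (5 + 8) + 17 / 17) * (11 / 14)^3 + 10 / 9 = 422747 / 24696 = 17.12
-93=-93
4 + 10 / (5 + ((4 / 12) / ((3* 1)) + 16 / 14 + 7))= 4.75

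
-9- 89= -98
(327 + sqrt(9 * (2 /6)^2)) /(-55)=-328 /55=-5.96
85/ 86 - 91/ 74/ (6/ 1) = 14957/ 19092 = 0.78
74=74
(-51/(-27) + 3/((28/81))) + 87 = 24587/252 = 97.57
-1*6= -6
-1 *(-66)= 66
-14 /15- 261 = -3929 /15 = -261.93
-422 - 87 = -509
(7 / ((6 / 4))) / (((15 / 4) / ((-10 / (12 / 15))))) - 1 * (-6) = -86 / 9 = -9.56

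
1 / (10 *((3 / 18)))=3 / 5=0.60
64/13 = 4.92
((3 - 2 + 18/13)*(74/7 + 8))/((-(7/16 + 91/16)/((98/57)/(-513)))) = 4960/204687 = 0.02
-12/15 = -4/5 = -0.80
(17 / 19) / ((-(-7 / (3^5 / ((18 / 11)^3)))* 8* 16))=22627 / 408576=0.06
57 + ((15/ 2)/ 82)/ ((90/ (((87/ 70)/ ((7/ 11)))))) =9161359/ 160720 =57.00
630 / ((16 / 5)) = 1575 / 8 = 196.88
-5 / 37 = -0.14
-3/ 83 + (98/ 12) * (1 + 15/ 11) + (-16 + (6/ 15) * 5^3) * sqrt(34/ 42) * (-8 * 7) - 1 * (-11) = 82901/ 2739 - 272 * sqrt(357)/ 3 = -1682.83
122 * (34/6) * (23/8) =23851/12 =1987.58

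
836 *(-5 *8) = -33440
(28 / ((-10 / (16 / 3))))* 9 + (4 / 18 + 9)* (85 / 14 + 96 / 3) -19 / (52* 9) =3548933 / 16380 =216.66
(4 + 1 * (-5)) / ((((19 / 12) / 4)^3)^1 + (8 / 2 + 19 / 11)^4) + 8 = 13936395906776 / 1742251885531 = 8.00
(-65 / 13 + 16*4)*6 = 354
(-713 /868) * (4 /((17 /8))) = -184 /119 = -1.55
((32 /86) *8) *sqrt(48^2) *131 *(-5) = -4024320 /43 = -93588.84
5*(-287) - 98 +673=-860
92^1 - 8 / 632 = 7267 / 79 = 91.99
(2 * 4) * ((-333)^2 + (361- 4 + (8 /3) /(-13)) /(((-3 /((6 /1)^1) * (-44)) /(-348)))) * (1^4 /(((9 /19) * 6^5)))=25995553 /113724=228.58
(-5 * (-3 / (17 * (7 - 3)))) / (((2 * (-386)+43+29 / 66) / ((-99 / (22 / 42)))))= 0.06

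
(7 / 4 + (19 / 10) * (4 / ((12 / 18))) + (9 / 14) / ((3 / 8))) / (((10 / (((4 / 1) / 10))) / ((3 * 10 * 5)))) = 6243 / 70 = 89.19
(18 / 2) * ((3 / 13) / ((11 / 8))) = 216 / 143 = 1.51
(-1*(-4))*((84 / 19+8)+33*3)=8468 / 19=445.68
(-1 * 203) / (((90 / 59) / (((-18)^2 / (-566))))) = 107793 / 1415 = 76.18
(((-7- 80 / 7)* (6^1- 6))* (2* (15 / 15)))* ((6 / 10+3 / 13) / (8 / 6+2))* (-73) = 0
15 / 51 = 5 / 17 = 0.29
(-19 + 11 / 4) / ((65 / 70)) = -35 / 2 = -17.50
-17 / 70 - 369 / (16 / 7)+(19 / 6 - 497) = -1101263 / 1680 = -655.51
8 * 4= 32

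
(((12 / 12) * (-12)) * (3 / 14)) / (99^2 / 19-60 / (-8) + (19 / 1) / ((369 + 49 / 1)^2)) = -165528 / 33688585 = -0.00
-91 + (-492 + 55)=-528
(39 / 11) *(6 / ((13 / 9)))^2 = 8748 / 143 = 61.17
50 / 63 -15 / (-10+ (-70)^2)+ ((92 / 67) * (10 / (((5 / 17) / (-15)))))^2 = 45214200571093 / 92195082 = 490418.79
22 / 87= 0.25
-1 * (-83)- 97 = -14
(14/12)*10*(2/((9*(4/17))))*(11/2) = 6545/108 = 60.60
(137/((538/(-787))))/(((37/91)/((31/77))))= -43451057/218966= -198.44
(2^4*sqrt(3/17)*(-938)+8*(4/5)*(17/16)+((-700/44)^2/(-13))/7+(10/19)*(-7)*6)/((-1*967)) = 2702767/144503645+15008*sqrt(51)/16439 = 6.54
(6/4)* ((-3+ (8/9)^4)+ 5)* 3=8609/729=11.81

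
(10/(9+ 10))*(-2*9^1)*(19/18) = -10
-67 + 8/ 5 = -327/ 5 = -65.40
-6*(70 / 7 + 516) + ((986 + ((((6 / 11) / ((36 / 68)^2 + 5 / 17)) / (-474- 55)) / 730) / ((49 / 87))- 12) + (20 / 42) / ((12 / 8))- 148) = -362230190900761 / 155484785610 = -2329.68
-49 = -49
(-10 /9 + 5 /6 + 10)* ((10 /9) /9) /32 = 875 /23328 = 0.04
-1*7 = -7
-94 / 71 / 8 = -47 / 284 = -0.17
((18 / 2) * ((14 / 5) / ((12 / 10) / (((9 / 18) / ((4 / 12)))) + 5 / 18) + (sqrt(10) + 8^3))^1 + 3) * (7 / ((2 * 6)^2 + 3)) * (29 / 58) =3 * sqrt(10) / 14 + 149845 / 1358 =111.02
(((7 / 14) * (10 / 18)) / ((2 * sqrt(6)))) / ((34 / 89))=445 * sqrt(6) / 7344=0.15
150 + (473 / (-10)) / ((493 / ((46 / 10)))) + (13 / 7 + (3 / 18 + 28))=46480433 / 258825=179.58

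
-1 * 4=-4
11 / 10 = 1.10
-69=-69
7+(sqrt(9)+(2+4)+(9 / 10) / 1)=169 / 10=16.90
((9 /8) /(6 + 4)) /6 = 3 /160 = 0.02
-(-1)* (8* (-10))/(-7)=80/7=11.43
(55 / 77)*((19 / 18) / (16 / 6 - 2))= 95 / 84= 1.13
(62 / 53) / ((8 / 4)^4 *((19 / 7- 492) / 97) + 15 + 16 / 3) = -126294 / 6517993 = -0.02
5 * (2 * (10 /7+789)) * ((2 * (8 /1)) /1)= 885280 /7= 126468.57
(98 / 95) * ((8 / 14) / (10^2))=14 / 2375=0.01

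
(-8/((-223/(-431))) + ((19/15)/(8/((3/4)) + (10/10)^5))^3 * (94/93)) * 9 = -5155244539926/37049359375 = -139.15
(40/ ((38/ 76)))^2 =6400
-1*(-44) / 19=44 / 19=2.32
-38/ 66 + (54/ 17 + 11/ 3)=1172/ 187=6.27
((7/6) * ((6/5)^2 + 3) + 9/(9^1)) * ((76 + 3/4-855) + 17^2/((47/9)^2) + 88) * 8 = -1855672617/55225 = -33602.04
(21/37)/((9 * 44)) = 7/4884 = 0.00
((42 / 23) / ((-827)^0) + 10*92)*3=63606 / 23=2765.48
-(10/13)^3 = -1000/2197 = -0.46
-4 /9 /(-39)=4 /351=0.01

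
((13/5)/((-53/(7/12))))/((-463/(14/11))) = 637/8097870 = 0.00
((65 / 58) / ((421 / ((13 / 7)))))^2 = 714025 / 29215697476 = 0.00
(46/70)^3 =12167/42875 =0.28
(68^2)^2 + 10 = 21381386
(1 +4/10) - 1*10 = -43/5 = -8.60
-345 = -345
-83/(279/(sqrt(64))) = -664/279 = -2.38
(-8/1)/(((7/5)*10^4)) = -1/1750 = -0.00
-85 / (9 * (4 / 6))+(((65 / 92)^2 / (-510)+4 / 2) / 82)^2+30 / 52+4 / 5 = -4166144904273044503 / 325756218064343040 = -12.79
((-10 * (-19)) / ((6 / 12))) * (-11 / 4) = -1045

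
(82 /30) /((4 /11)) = 451 /60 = 7.52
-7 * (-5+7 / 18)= 581 / 18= 32.28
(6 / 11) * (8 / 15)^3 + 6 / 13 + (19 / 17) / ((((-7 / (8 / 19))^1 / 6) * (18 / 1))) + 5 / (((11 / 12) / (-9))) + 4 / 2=-891523372 / 19144125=-46.57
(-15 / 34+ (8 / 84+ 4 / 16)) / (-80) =137 / 114240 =0.00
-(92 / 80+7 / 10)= -37 / 20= -1.85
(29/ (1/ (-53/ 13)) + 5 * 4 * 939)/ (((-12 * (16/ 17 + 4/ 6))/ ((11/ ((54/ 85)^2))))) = -26361.55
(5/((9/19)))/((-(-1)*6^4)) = 95/11664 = 0.01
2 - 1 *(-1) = 3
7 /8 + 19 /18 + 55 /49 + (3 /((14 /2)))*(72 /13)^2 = 9658507 /596232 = 16.20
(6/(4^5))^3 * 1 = 27/134217728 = 0.00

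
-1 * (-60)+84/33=688/11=62.55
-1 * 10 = -10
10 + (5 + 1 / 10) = 151 / 10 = 15.10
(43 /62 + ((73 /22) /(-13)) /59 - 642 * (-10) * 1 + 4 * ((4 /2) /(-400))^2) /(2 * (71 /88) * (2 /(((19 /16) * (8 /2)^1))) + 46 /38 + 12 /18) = 957207857188179 /381145310000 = 2511.40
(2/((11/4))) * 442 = 3536/11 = 321.45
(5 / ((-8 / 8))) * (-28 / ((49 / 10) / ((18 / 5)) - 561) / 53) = -5040 / 1067791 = -0.00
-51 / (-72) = 17 / 24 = 0.71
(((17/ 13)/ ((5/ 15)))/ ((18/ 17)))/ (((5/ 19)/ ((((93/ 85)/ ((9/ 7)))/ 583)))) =70091/ 3410550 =0.02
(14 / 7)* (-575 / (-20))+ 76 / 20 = 613 / 10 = 61.30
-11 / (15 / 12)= -44 / 5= -8.80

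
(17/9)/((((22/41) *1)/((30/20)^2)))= 697/88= 7.92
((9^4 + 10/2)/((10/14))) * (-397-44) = -20269242/5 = -4053848.40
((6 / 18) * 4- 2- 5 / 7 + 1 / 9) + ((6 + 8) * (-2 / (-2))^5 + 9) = 1369 / 63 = 21.73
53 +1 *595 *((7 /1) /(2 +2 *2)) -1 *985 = -1427 /6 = -237.83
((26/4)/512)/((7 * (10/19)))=247/71680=0.00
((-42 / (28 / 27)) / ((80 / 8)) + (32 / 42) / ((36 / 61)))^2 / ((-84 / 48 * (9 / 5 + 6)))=-108764041 / 195036660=-0.56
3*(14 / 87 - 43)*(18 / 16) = -33543 / 232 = -144.58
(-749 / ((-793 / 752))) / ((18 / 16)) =4505984 / 7137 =631.36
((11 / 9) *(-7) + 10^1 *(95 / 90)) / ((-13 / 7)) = -14 / 13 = -1.08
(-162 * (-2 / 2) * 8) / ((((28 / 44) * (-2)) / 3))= -21384 / 7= -3054.86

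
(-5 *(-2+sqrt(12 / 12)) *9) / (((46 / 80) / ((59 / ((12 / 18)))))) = 6926.09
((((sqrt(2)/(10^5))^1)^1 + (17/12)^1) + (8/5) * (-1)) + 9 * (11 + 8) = sqrt(2)/100000 + 10249/60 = 170.82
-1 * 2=-2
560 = 560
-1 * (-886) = 886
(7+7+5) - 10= 9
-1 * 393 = -393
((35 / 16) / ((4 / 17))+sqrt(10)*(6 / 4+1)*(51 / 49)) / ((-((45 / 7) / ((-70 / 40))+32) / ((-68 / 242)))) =4335*sqrt(10) / 167948+495635 / 5374336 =0.17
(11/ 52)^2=121/ 2704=0.04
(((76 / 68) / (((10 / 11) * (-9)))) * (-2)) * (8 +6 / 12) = 209 / 90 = 2.32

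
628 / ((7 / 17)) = 10676 / 7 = 1525.14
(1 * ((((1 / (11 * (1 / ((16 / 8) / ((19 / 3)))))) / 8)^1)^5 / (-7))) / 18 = -27 / 5716884562622464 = -0.00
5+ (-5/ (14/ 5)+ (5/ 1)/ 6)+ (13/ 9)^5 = 4272106/ 413343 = 10.34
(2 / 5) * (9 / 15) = 6 / 25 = 0.24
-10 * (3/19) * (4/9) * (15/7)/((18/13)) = -1300/1197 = -1.09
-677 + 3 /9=-2030 /3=-676.67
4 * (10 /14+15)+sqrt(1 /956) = sqrt(239) /478+440 /7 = 62.89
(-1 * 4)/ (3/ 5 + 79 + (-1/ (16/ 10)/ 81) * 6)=-2160/ 42959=-0.05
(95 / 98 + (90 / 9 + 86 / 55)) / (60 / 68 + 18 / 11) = 4.98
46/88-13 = -549/44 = -12.48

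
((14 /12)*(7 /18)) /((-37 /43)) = -2107 /3996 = -0.53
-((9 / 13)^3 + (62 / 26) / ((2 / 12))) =-32163 / 2197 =-14.64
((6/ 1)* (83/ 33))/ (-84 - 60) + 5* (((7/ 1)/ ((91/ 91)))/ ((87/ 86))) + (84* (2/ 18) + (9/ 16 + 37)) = 3738673/ 45936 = 81.39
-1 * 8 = -8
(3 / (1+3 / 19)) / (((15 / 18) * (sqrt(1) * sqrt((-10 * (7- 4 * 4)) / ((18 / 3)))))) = 57 * sqrt(15) / 275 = 0.80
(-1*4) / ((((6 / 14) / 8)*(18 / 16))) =-1792 / 27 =-66.37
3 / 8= 0.38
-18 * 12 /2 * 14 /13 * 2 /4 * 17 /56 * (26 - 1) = -11475 /26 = -441.35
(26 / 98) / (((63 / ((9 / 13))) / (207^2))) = 42849 / 343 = 124.92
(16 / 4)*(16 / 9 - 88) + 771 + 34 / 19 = 73171 / 171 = 427.90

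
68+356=424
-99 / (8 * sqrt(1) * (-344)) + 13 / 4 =9043 / 2752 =3.29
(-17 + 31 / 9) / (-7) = 122 / 63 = 1.94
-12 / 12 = -1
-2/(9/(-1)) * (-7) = -14/9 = -1.56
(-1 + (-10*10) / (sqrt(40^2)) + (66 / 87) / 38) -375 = -378.48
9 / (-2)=-9 / 2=-4.50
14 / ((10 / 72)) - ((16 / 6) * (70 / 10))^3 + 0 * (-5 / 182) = -864472 / 135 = -6403.50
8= 8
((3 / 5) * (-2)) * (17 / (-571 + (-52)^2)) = -0.01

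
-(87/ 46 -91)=89.11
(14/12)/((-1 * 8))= -7/48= -0.15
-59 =-59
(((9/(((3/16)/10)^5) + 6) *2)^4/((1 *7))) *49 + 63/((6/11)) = 27079938526716556137930432721502243596271010935/1062882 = 25477840933157731655941520000000000000000.00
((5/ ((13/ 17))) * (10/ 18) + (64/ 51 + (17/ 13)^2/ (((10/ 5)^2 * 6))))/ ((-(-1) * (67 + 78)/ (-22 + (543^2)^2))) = 89172185777874217/ 29994120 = 2972988898.42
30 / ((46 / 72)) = 1080 / 23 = 46.96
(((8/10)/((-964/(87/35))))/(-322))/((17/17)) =87/13580350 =0.00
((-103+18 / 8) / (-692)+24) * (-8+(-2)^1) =-334175 / 1384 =-241.46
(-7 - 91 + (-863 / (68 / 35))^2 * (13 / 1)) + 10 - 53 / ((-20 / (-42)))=59297623809 / 23120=2564776.12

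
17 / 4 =4.25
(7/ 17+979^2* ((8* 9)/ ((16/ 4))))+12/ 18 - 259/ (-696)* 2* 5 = 34020831201/ 1972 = 17251942.80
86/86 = 1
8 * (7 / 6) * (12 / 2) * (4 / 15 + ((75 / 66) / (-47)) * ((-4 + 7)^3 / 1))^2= 502153694 / 60140025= 8.35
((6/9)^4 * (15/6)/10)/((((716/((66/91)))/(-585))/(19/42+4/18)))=-4675/236817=-0.02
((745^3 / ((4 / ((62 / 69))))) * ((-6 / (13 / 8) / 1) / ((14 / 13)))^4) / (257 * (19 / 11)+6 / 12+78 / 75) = 28814172.75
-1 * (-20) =20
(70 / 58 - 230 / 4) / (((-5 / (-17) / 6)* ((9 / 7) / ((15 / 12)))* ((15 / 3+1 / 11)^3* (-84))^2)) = -98330493305 / 10818522137493504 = -0.00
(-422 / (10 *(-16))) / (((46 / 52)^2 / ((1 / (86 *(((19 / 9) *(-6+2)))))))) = -320931 / 69150880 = -0.00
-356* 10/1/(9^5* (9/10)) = -35600/531441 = -0.07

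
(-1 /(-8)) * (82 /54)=41 /216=0.19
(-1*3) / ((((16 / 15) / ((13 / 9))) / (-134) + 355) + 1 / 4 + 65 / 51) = -0.01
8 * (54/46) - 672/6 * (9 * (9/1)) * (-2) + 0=18153.39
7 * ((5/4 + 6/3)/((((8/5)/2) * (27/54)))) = 455/8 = 56.88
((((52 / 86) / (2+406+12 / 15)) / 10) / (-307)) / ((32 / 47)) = -0.00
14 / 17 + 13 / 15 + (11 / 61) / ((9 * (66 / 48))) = 79553 / 46665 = 1.70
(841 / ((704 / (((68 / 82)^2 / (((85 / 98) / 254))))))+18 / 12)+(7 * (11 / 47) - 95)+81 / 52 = 8488928819 / 56490005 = 150.27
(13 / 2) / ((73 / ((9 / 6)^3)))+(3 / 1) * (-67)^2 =15729807 / 1168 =13467.30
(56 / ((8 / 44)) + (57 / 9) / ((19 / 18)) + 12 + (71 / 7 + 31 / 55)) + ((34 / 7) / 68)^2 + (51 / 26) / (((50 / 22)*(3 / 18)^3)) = 366561543 / 700700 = 523.14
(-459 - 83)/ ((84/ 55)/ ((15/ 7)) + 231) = -149050/ 63721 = -2.34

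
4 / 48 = 1 / 12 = 0.08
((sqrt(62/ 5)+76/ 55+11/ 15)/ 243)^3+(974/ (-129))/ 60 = -0.13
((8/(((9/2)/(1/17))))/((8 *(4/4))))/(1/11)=22/153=0.14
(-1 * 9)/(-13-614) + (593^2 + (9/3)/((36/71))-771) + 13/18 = 2640056131/7524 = 350884.65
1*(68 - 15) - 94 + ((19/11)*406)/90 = -16438/495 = -33.21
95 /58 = 1.64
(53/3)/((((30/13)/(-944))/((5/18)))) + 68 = -157096/81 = -1939.46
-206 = -206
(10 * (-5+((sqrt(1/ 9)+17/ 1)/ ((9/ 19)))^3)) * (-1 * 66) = -32335468.46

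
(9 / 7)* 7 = 9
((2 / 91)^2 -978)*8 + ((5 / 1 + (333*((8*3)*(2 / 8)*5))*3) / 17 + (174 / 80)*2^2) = -8519909691 / 1407770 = -6052.06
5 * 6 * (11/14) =165/7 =23.57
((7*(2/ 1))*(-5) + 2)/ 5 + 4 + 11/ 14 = -617/ 70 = -8.81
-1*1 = -1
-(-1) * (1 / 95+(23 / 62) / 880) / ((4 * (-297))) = -1261 / 136836480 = -0.00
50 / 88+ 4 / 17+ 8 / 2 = 3593 / 748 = 4.80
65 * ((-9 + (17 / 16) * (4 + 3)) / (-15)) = 325 / 48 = 6.77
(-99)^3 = -970299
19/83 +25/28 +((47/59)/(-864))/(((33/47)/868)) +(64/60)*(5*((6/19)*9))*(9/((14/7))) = 316581785539/4642473528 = 68.19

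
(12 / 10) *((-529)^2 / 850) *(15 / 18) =279841 / 850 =329.22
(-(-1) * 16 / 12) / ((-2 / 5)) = -10 / 3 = -3.33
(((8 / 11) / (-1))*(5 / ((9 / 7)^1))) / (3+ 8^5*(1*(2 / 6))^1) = -280 / 1081641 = -0.00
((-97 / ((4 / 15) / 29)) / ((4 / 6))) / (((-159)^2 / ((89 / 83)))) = -1251785 / 1865176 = -0.67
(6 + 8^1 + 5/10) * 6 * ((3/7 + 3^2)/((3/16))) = 30624/7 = 4374.86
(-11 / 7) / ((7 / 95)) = -21.33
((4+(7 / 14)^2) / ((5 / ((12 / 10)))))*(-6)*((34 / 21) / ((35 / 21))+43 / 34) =-13.69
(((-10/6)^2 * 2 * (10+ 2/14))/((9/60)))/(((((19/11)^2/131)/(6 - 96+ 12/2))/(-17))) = 76528628000/3249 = 23554517.70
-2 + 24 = 22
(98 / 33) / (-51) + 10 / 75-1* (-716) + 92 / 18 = 6068782 / 8415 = 721.19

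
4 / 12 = 1 / 3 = 0.33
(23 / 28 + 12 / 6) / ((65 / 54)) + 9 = 11.34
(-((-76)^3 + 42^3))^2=133143252544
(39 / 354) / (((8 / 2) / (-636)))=-2067 / 118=-17.52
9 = 9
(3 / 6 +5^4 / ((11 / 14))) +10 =17731 / 22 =805.95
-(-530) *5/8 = 1325/4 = 331.25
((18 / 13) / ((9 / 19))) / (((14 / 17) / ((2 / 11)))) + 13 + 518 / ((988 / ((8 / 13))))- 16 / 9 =27125953 / 2225223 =12.19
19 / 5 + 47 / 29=786 / 145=5.42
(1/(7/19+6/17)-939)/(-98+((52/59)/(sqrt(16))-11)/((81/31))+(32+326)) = -43501644/11871583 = -3.66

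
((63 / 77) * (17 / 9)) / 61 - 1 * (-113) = 75840 / 671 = 113.03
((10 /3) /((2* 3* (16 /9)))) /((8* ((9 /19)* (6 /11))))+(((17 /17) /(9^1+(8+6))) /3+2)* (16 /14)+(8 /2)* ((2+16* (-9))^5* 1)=-256998932110169803 /1112832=-230941356925.55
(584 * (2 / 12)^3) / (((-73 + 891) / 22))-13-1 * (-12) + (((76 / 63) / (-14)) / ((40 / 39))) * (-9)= -1852337 / 10822140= -0.17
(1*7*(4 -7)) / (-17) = 21 / 17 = 1.24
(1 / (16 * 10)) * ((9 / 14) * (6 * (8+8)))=27 / 70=0.39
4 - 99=-95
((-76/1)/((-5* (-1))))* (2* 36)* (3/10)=-8208/25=-328.32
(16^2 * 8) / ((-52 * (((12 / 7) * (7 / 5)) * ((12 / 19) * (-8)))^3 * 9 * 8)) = 857375 / 2794881024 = 0.00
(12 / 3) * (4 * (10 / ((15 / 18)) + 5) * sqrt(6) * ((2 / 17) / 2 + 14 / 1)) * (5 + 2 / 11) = 217968 * sqrt(6) / 11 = 48537.31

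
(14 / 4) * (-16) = -56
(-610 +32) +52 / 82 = -577.37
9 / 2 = 4.50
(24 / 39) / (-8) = -1 / 13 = -0.08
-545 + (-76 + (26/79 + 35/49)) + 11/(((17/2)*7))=-5826474/9401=-619.77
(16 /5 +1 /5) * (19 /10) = 6.46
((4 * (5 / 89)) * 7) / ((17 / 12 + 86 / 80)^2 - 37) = -2016000 / 39462511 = -0.05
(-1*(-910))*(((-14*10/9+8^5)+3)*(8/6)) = 1073068360/27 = 39743272.59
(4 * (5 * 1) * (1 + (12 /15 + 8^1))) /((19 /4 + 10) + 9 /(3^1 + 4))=5488 /449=12.22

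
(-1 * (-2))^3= 8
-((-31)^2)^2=-923521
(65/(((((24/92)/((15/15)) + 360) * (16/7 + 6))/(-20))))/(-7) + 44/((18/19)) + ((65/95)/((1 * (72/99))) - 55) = -413781833/54787032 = -7.55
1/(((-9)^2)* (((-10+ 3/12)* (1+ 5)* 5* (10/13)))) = -1/18225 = -0.00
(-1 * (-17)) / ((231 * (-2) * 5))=-17 / 2310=-0.01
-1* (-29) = 29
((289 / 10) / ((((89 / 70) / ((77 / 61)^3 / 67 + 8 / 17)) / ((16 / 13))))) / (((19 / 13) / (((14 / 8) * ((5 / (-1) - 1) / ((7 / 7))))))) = -2587422156984 / 25716266357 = -100.61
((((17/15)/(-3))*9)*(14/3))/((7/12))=-136/5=-27.20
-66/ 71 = -0.93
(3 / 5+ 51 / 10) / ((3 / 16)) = 30.40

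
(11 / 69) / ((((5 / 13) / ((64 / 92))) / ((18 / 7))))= 13728 / 18515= 0.74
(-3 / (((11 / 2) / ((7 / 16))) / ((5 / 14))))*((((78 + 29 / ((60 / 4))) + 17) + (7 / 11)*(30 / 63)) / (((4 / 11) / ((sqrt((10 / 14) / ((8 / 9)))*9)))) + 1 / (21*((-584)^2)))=-15471*sqrt(70) / 704 - 5 / 420180992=-183.86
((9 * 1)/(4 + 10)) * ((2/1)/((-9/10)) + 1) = -11/14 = -0.79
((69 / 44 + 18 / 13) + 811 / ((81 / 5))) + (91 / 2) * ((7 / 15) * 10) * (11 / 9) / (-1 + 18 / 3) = 24305357 / 231660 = 104.92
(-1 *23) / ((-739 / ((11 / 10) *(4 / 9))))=506 / 33255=0.02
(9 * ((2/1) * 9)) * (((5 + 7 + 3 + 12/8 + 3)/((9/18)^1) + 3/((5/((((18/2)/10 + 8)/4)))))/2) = 653427/200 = 3267.14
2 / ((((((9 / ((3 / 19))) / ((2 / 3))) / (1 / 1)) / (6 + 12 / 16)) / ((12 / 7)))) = 36 / 133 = 0.27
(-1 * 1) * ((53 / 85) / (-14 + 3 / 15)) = 53 / 1173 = 0.05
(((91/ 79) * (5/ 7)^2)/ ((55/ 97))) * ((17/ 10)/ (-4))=-21437/ 48664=-0.44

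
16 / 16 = 1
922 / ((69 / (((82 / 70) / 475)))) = 37802 / 1147125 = 0.03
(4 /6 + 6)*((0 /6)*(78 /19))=0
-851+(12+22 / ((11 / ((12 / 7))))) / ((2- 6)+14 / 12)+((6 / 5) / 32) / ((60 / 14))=-81532767 / 95200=-856.44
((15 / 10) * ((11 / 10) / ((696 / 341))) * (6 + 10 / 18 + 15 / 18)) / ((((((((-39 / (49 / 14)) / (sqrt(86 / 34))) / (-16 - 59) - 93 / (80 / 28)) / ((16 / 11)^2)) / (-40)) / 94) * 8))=112858054400 * sqrt(731) / 5826442322583 + 354401420156000 / 1942147440861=183.00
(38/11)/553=38/6083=0.01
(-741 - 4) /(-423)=745 /423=1.76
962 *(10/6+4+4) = 27898/3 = 9299.33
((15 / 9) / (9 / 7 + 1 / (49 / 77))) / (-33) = -7 / 396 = -0.02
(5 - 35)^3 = -27000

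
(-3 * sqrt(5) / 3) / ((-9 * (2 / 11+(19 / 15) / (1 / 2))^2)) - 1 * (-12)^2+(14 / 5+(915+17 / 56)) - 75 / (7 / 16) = 3025 * sqrt(5) / 200704+24107 / 40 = 602.71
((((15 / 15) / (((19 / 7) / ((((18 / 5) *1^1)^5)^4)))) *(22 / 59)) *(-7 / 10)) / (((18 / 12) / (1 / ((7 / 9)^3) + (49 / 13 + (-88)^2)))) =-646122391666446443960689905106944 / 9728527069091796875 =-66415232961546.87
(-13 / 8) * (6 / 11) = -39 / 44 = -0.89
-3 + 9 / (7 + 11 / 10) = -17 / 9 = -1.89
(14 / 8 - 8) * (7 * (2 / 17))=-175 / 34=-5.15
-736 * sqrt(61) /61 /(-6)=368 * sqrt(61) /183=15.71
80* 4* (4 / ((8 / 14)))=2240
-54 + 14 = -40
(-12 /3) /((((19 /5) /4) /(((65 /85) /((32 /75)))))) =-4875 /646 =-7.55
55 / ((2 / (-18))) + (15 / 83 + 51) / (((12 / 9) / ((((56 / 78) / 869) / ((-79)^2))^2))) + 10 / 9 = -1833937286263585622791 / 3713258847327849963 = -493.89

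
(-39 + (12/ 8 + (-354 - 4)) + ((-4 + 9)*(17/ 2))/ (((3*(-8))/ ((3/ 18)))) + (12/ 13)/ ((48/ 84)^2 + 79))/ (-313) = 5759808815/ 4555066464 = 1.26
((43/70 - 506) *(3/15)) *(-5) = 35377/70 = 505.39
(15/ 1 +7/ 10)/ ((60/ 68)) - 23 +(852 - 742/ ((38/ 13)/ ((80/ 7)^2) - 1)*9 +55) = 47171974961/ 6100350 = 7732.67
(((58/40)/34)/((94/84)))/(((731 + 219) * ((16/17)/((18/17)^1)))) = 5481/121448000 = 0.00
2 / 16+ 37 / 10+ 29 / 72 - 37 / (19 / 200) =-1317541 / 3420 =-385.25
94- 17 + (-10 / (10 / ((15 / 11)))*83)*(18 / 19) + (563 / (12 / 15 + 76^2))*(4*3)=-14616684 / 503063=-29.06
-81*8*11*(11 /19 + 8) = -1161864 /19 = -61150.74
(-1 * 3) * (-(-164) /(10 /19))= -4674 /5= -934.80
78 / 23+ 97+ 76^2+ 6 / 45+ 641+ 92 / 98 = 110194624 / 16905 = 6518.46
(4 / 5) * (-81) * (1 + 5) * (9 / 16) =-2187 / 10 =-218.70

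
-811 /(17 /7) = -5677 /17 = -333.94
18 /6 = 3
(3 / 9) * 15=5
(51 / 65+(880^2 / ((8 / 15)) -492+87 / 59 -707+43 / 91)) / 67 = 2995909706 / 138355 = 21653.79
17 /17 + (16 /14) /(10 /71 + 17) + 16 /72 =98821 /76671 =1.29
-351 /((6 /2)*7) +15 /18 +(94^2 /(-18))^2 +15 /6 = 136623481 /567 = 240958.52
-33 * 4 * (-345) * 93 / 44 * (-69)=-6641595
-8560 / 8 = -1070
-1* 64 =-64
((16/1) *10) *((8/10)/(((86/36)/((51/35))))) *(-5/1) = -390.38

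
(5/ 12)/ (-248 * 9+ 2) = -0.00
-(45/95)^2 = -81/361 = -0.22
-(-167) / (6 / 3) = 167 / 2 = 83.50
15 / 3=5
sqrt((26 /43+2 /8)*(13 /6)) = 7*sqrt(1118) /172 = 1.36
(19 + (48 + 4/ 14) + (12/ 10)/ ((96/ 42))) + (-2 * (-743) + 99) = 462787/ 280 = 1652.81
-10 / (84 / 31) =-155 / 42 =-3.69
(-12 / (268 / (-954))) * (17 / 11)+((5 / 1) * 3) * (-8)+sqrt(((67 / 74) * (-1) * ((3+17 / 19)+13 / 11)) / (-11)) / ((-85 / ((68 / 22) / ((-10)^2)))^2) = -53.98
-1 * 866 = -866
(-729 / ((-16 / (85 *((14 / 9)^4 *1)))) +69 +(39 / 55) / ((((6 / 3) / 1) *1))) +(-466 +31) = 22087361 / 990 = 22310.47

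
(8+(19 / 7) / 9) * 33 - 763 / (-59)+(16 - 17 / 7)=372265 / 1239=300.46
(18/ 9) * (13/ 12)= 13/ 6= 2.17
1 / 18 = 0.06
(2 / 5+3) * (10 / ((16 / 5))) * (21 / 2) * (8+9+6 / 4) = 66045 / 32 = 2063.91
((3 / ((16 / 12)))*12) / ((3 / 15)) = 135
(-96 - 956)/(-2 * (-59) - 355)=1052/237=4.44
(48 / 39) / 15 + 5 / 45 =113 / 585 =0.19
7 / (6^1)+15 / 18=2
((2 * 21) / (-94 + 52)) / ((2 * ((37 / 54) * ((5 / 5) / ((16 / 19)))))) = -432 / 703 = -0.61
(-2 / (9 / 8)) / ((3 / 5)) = -80 / 27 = -2.96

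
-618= -618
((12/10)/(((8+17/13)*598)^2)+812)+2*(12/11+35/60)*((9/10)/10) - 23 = 1222641861897/1549017800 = 789.30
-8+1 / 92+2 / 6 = -7.66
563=563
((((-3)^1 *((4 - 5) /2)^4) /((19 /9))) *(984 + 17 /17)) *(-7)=186165 /304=612.38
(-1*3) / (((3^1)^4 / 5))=-5 / 27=-0.19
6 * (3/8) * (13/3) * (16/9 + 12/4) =559/12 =46.58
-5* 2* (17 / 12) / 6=-85 / 36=-2.36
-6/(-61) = 6/61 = 0.10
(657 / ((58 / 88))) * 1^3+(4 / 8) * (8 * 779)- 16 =118808 / 29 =4096.83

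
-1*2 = -2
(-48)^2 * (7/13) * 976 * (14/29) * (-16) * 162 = -571206795264/377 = -1515137387.97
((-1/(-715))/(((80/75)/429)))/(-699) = -3/3728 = -0.00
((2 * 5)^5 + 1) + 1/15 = 1500016/15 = 100001.07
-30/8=-15/4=-3.75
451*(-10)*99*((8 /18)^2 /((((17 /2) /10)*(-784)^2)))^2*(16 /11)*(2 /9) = -225500 /10930806355329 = -0.00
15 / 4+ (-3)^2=51 / 4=12.75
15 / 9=5 / 3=1.67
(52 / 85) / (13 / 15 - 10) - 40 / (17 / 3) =-16596 / 2329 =-7.13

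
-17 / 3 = -5.67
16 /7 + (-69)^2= 33343 /7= 4763.29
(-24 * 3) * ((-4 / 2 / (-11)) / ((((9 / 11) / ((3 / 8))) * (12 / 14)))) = -7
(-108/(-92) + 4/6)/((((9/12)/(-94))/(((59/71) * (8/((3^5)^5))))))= -22538944/12452600692983771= -0.00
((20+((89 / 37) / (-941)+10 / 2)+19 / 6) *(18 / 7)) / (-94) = -17650617 / 22909586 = -0.77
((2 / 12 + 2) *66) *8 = 1144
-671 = -671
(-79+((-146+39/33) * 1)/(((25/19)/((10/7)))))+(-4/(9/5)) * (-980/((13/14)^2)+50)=425205857/195195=2178.36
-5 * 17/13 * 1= -85/13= -6.54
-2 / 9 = -0.22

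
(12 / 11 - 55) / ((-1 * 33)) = 593 / 363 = 1.63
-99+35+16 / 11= -688 / 11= -62.55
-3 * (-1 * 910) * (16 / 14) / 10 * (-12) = -3744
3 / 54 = 1 / 18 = 0.06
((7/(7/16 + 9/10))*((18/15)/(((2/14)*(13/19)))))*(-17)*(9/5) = -1966.14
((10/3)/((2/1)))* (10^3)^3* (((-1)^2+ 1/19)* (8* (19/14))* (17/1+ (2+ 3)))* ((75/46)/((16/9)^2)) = 216178183229.81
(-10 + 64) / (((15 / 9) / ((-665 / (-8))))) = 10773 / 4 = 2693.25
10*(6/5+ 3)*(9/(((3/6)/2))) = 1512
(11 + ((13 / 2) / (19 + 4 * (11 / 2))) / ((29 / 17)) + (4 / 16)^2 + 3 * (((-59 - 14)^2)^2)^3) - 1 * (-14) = 1307065686109292045184405069 / 19024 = 68706144139470776134588.16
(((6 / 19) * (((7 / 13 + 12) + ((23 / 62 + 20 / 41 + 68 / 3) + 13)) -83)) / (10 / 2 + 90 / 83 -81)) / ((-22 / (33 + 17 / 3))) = -8098007299 / 32208994389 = -0.25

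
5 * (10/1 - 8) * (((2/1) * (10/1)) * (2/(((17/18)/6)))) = 2541.18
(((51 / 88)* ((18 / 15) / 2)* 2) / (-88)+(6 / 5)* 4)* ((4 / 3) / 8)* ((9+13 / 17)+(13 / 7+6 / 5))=9437073 / 921536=10.24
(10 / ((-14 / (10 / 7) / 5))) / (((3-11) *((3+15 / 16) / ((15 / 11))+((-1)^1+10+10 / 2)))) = 2500 / 66199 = 0.04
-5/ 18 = -0.28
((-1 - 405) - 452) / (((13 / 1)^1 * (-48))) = 11 / 8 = 1.38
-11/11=-1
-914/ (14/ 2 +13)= -457/ 10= -45.70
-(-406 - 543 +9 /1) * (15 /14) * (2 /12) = 1175 /7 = 167.86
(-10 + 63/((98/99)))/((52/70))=72.21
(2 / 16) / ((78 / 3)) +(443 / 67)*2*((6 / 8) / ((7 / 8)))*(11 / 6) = 2027637 / 97552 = 20.79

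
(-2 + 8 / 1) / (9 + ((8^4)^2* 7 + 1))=3 / 58720261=0.00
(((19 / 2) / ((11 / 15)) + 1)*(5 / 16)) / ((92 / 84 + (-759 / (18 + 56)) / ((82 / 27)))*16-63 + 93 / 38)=-185821881 / 4136101552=-0.04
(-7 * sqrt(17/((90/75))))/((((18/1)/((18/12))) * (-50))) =7 * sqrt(510)/3600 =0.04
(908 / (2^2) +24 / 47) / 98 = 10693 / 4606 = 2.32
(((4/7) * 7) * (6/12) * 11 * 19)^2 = 174724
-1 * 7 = -7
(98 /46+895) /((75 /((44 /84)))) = 75658 /12075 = 6.27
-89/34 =-2.62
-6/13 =-0.46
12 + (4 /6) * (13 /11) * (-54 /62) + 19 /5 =25769 /1705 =15.11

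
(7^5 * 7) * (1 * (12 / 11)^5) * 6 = 175649015808 / 161051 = 1090642.19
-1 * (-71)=71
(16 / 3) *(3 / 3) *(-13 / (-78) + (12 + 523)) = 25688 / 9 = 2854.22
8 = 8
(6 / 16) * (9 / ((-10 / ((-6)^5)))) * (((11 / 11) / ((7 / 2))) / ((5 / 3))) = 78732 / 175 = 449.90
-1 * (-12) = 12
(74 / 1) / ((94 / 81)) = 2997 / 47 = 63.77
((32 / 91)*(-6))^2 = 36864 / 8281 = 4.45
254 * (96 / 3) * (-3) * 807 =-19677888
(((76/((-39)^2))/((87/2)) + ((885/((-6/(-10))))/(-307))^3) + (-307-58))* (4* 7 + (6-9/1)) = -45553852049426350/3828808038861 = -11897.66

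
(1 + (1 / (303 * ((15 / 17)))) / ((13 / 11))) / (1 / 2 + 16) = 118544 / 1949805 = 0.06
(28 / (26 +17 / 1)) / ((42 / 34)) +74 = 9614 / 129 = 74.53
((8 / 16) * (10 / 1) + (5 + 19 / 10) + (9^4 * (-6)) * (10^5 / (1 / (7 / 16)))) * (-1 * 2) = 17222624881 / 5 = 3444524976.20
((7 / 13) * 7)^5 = 282475249 / 371293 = 760.79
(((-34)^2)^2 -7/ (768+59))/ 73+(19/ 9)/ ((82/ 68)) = 407839299851/ 22276899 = 18307.72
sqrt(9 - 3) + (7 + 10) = sqrt(6) + 17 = 19.45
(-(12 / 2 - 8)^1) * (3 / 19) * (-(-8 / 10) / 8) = 3 / 95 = 0.03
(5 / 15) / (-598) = -1 / 1794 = -0.00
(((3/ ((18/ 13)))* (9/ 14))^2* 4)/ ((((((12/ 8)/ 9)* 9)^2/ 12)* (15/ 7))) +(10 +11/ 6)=6541/ 210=31.15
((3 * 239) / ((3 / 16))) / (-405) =-9.44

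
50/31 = 1.61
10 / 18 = 5 / 9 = 0.56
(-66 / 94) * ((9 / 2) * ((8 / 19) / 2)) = -594 / 893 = -0.67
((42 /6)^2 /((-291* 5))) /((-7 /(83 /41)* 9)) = 581 /536895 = 0.00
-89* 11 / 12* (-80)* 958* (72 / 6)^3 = 10804400640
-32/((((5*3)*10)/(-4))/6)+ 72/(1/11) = 19928/25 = 797.12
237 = 237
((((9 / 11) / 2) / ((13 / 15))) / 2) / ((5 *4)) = 27 / 2288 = 0.01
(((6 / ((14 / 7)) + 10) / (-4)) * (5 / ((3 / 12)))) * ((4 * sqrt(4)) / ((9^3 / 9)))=-520 / 81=-6.42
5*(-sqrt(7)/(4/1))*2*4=-10*sqrt(7)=-26.46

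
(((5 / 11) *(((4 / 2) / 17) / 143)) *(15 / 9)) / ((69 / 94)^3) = 41529200 / 26353977507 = 0.00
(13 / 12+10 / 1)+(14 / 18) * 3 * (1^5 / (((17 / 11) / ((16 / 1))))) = 7189 / 204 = 35.24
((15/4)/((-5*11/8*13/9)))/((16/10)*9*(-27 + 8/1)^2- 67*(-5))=-270/3956381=-0.00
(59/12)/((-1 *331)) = -59/3972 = -0.01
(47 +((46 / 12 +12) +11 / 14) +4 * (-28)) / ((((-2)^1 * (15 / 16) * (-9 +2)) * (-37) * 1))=8128 / 81585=0.10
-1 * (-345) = 345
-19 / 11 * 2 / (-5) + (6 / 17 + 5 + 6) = 11261 / 935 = 12.04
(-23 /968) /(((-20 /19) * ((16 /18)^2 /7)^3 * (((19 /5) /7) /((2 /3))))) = 9782588781 /507510784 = 19.28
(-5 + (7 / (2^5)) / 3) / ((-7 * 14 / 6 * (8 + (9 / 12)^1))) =473 / 13720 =0.03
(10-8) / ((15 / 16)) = 32 / 15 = 2.13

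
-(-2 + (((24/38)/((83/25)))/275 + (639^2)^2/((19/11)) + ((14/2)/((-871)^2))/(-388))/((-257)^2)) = -492872215574605482583023/337255204779474124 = -1461422.12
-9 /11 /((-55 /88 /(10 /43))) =144 /473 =0.30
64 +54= 118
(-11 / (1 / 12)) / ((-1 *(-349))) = -132 / 349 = -0.38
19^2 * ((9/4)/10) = 81.22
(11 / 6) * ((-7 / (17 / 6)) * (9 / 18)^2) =-77 / 68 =-1.13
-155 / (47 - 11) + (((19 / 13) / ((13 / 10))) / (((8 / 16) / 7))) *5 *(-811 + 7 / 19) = -388156595 / 6084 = -63799.57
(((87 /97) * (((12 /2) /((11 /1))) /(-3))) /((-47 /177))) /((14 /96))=1478304 /351043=4.21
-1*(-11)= 11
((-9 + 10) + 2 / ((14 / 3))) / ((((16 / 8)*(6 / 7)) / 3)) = 5 / 2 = 2.50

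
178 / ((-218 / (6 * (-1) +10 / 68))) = 17711 / 3706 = 4.78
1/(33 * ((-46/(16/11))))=-8/8349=-0.00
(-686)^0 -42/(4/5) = -103/2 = -51.50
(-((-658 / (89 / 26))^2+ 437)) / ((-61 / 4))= 1184580564 / 483181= 2451.63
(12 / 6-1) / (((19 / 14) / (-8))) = -112 / 19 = -5.89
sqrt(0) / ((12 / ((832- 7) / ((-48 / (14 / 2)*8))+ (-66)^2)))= 0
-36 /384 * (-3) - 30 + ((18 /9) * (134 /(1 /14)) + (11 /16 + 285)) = 128255 /32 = 4007.97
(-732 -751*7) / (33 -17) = -5989 / 16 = -374.31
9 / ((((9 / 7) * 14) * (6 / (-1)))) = -1 / 12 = -0.08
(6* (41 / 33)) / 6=41 / 33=1.24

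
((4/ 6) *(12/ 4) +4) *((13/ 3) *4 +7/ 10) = 541/ 5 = 108.20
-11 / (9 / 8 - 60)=88 / 471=0.19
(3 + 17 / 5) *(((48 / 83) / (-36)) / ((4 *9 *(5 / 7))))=-224 / 56025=-0.00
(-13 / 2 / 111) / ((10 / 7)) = -91 / 2220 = -0.04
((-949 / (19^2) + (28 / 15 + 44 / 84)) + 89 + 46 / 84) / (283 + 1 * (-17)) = 6770537 / 20165460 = 0.34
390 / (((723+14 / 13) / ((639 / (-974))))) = -1619865 / 4584131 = -0.35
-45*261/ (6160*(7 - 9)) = 2349/ 2464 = 0.95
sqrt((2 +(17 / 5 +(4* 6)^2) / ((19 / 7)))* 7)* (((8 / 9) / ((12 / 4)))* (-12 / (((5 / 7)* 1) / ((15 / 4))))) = -56* sqrt(13611885) / 285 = -724.94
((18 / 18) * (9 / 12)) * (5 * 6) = 45 / 2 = 22.50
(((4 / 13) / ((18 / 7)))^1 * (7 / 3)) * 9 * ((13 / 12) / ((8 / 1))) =49 / 144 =0.34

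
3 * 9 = 27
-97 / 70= -1.39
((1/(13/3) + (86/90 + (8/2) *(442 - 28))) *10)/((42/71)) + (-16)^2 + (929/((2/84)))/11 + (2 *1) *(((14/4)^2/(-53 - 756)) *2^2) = 31817.31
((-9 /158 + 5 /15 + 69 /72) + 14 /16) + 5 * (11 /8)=17035 /1896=8.98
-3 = -3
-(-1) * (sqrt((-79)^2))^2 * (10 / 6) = 10401.67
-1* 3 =-3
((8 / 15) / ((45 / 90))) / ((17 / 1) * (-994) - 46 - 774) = -8 / 132885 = -0.00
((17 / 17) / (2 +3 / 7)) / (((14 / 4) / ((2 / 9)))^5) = 1024 / 2410203033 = 0.00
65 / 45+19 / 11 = 3.17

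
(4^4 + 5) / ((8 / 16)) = 522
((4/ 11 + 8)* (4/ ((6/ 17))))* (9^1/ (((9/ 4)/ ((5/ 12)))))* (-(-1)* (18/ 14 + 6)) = 265880/ 231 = 1151.00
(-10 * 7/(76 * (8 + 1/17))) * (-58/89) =17255/231667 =0.07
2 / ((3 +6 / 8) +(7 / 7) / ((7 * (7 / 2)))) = 392 / 743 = 0.53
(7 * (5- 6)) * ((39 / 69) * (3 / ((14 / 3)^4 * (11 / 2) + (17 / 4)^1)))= -88452 / 19470167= -0.00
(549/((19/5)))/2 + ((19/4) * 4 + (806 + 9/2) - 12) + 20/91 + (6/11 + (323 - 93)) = 21310829/19019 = 1120.50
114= 114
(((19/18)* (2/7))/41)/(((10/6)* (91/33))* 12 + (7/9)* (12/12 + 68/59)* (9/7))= 12331/96062631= 0.00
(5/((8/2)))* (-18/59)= -45/118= -0.38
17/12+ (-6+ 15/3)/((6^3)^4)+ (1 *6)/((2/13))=87978286079/2176782336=40.42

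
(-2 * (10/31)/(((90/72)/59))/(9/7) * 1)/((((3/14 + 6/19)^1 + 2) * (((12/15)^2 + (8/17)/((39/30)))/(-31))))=303482725/1047861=289.62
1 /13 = 0.08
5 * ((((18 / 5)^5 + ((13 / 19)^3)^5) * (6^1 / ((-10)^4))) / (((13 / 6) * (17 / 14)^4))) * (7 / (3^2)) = 1928497822748017323767186803196 / 6438772593206347411523487109375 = 0.30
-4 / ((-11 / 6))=24 / 11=2.18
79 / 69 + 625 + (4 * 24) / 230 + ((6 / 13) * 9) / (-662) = 930144377 / 1484535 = 626.56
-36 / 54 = -2 / 3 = -0.67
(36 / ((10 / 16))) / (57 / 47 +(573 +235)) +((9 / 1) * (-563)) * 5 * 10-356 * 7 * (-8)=-44387159774 / 190165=-233413.93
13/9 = 1.44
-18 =-18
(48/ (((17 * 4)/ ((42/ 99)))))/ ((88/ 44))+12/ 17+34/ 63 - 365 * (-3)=12916633/ 11781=1096.40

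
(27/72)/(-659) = -3/5272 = -0.00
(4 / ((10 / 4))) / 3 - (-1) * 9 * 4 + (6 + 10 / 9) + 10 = 2414 / 45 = 53.64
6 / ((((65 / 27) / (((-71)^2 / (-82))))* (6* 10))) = -136107 / 53300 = -2.55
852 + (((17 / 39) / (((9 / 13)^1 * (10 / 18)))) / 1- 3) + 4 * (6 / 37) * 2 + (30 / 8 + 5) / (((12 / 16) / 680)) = 4875544 / 555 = 8784.76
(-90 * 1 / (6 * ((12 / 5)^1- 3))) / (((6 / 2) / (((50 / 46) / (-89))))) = -625 / 6141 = -0.10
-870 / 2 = -435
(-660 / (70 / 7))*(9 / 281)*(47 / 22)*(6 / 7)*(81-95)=15228 / 281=54.19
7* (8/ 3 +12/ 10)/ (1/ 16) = 6496/ 15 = 433.07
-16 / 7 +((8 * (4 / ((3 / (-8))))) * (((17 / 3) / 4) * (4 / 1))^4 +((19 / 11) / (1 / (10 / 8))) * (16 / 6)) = -1646300990 / 18711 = -87985.73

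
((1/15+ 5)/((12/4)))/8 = 19/90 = 0.21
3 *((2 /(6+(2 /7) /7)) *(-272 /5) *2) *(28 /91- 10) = 2518992 /2405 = 1047.40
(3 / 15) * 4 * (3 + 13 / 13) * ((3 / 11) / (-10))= -24 / 275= -0.09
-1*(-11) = 11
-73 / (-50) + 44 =2273 / 50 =45.46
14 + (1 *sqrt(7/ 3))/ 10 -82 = -68 + sqrt(21)/ 30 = -67.85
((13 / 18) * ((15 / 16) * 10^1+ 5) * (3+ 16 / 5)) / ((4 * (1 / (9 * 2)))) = 9269 / 32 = 289.66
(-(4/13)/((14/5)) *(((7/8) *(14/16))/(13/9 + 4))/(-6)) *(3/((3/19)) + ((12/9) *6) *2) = 75/832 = 0.09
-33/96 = -0.34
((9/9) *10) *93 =930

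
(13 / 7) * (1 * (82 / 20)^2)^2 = 36734893 / 70000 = 524.78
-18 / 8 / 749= -9 / 2996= -0.00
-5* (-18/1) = 90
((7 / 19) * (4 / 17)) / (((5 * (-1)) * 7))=-4 / 1615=-0.00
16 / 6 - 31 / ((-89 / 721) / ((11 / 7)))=106081 / 267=397.31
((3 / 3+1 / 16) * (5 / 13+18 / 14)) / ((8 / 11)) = 3553 / 1456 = 2.44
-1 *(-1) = 1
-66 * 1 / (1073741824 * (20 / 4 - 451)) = 33 / 239444426752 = 0.00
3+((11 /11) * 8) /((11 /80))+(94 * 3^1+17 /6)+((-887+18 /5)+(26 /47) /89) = -741792091 /1380390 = -537.38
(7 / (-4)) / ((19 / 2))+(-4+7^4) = 91079 / 38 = 2396.82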